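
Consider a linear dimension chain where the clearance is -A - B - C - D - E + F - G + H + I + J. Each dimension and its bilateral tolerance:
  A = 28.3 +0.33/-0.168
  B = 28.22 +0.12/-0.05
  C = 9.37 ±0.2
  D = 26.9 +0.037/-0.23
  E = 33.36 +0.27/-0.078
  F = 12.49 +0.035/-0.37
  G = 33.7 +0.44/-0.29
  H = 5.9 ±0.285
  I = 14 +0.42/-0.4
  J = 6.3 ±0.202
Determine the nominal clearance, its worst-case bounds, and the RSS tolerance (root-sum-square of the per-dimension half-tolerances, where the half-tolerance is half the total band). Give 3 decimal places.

nominal=-121.160 wc=[-123.814,-119.202] rss=0.788

Stack each dimension's contribution:
  -A: nom -28.300 → Σnom=-28.300; wc +0.168/-0.330 → slack +0.168/-0.330; half-tol=0.249, Σhalf²=0.062001
  -B: nom -28.220 → Σnom=-56.520; wc +0.050/-0.120 → slack +0.218/-0.450; half-tol=0.085, Σhalf²=0.069226
  -C: nom -9.370 → Σnom=-65.890; wc +0.200/-0.200 → slack +0.418/-0.650; half-tol=0.200, Σhalf²=0.109226
  -D: nom -26.900 → Σnom=-92.790; wc +0.230/-0.037 → slack +0.648/-0.687; half-tol=0.134, Σhalf²=0.127048
  -E: nom -33.360 → Σnom=-126.150; wc +0.078/-0.270 → slack +0.726/-0.957; half-tol=0.174, Σhalf²=0.157324
  +F: nom +12.490 → Σnom=-113.660; wc +0.035/-0.370 → slack +0.761/-1.327; half-tol=0.203, Σhalf²=0.198331
  -G: nom -33.700 → Σnom=-147.360; wc +0.290/-0.440 → slack +1.051/-1.767; half-tol=0.365, Σhalf²=0.331556
  +H: nom +5.900 → Σnom=-141.460; wc +0.285/-0.285 → slack +1.336/-2.052; half-tol=0.285, Σhalf²=0.412780
  +I: nom +14.000 → Σnom=-127.460; wc +0.420/-0.400 → slack +1.756/-2.452; half-tol=0.410, Σhalf²=0.580881
  +J: nom +6.300 → Σnom=-121.160; wc +0.202/-0.202 → slack +1.958/-2.654; half-tol=0.202, Σhalf²=0.621684
Nominal = -121.160. Worst-case = [-121.160 - 2.654, -121.160 + 1.958] = [-123.814, -119.202]. RSS = √0.621684 = 0.788.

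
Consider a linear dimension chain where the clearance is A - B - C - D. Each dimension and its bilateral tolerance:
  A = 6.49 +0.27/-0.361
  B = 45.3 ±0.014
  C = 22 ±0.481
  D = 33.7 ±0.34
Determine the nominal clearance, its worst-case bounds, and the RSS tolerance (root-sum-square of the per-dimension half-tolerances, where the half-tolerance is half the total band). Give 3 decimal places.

Stack each dimension's contribution:
  +A: nom +6.490 → Σnom=6.490; wc +0.270/-0.361 → slack +0.270/-0.361; half-tol=0.316, Σhalf²=0.099540
  -B: nom -45.300 → Σnom=-38.810; wc +0.014/-0.014 → slack +0.284/-0.375; half-tol=0.014, Σhalf²=0.099736
  -C: nom -22.000 → Σnom=-60.810; wc +0.481/-0.481 → slack +0.765/-0.856; half-tol=0.481, Σhalf²=0.331097
  -D: nom -33.700 → Σnom=-94.510; wc +0.340/-0.340 → slack +1.105/-1.196; half-tol=0.340, Σhalf²=0.446697
Nominal = -94.510. Worst-case = [-94.510 - 1.196, -94.510 + 1.105] = [-95.706, -93.405]. RSS = √0.446697 = 0.668.

nominal=-94.510 wc=[-95.706,-93.405] rss=0.668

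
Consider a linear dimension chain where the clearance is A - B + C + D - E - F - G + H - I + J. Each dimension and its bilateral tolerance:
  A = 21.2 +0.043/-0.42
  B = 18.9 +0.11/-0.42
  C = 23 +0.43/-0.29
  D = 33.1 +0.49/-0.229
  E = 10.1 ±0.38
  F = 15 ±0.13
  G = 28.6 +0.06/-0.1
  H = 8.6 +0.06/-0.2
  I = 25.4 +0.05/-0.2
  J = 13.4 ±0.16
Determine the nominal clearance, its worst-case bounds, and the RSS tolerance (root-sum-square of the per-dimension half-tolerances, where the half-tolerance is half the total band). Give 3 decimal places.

nominal=1.300 wc=[-0.729,3.713] rss=0.780

Stack each dimension's contribution:
  +A: nom +21.200 → Σnom=21.200; wc +0.043/-0.420 → slack +0.043/-0.420; half-tol=0.231, Σhalf²=0.053592
  -B: nom -18.900 → Σnom=2.300; wc +0.420/-0.110 → slack +0.463/-0.530; half-tol=0.265, Σhalf²=0.123817
  +C: nom +23.000 → Σnom=25.300; wc +0.430/-0.290 → slack +0.893/-0.820; half-tol=0.360, Σhalf²=0.253417
  +D: nom +33.100 → Σnom=58.400; wc +0.490/-0.229 → slack +1.383/-1.049; half-tol=0.359, Σhalf²=0.382657
  -E: nom -10.100 → Σnom=48.300; wc +0.380/-0.380 → slack +1.763/-1.429; half-tol=0.380, Σhalf²=0.527057
  -F: nom -15.000 → Σnom=33.300; wc +0.130/-0.130 → slack +1.893/-1.559; half-tol=0.130, Σhalf²=0.543957
  -G: nom -28.600 → Σnom=4.700; wc +0.100/-0.060 → slack +1.993/-1.619; half-tol=0.080, Σhalf²=0.550357
  +H: nom +8.600 → Σnom=13.300; wc +0.060/-0.200 → slack +2.053/-1.819; half-tol=0.130, Σhalf²=0.567257
  -I: nom -25.400 → Σnom=-12.100; wc +0.200/-0.050 → slack +2.253/-1.869; half-tol=0.125, Σhalf²=0.582882
  +J: nom +13.400 → Σnom=1.300; wc +0.160/-0.160 → slack +2.413/-2.029; half-tol=0.160, Σhalf²=0.608482
Nominal = 1.300. Worst-case = [1.300 - 2.029, 1.300 + 2.413] = [-0.729, 3.713]. RSS = √0.608482 = 0.780.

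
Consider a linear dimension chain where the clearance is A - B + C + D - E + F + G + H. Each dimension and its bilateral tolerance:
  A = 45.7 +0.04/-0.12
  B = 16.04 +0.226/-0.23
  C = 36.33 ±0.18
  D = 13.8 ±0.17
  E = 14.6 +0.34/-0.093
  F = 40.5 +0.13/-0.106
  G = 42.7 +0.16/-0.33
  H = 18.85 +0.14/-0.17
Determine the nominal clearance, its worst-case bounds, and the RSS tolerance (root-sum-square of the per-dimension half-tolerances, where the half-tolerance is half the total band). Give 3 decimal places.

Stack each dimension's contribution:
  +A: nom +45.700 → Σnom=45.700; wc +0.040/-0.120 → slack +0.040/-0.120; half-tol=0.080, Σhalf²=0.006400
  -B: nom -16.040 → Σnom=29.660; wc +0.230/-0.226 → slack +0.270/-0.346; half-tol=0.228, Σhalf²=0.058384
  +C: nom +36.330 → Σnom=65.990; wc +0.180/-0.180 → slack +0.450/-0.526; half-tol=0.180, Σhalf²=0.090784
  +D: nom +13.800 → Σnom=79.790; wc +0.170/-0.170 → slack +0.620/-0.696; half-tol=0.170, Σhalf²=0.119684
  -E: nom -14.600 → Σnom=65.190; wc +0.093/-0.340 → slack +0.713/-1.036; half-tol=0.217, Σhalf²=0.166556
  +F: nom +40.500 → Σnom=105.690; wc +0.130/-0.106 → slack +0.843/-1.142; half-tol=0.118, Σhalf²=0.180480
  +G: nom +42.700 → Σnom=148.390; wc +0.160/-0.330 → slack +1.003/-1.472; half-tol=0.245, Σhalf²=0.240505
  +H: nom +18.850 → Σnom=167.240; wc +0.140/-0.170 → slack +1.143/-1.642; half-tol=0.155, Σhalf²=0.264530
Nominal = 167.240. Worst-case = [167.240 - 1.642, 167.240 + 1.143] = [165.598, 168.383]. RSS = √0.264530 = 0.514.

nominal=167.240 wc=[165.598,168.383] rss=0.514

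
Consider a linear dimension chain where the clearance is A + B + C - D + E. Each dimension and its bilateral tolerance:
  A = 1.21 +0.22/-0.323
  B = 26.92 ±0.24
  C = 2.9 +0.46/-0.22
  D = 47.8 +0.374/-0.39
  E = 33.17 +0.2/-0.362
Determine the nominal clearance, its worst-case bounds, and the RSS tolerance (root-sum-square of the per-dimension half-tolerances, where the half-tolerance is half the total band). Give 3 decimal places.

Stack each dimension's contribution:
  +A: nom +1.210 → Σnom=1.210; wc +0.220/-0.323 → slack +0.220/-0.323; half-tol=0.272, Σhalf²=0.073712
  +B: nom +26.920 → Σnom=28.130; wc +0.240/-0.240 → slack +0.460/-0.563; half-tol=0.240, Σhalf²=0.131312
  +C: nom +2.900 → Σnom=31.030; wc +0.460/-0.220 → slack +0.920/-0.783; half-tol=0.340, Σhalf²=0.246912
  -D: nom -47.800 → Σnom=-16.770; wc +0.390/-0.374 → slack +1.310/-1.157; half-tol=0.382, Σhalf²=0.392836
  +E: nom +33.170 → Σnom=16.400; wc +0.200/-0.362 → slack +1.510/-1.519; half-tol=0.281, Σhalf²=0.471797
Nominal = 16.400. Worst-case = [16.400 - 1.519, 16.400 + 1.510] = [14.881, 17.910]. RSS = √0.471797 = 0.687.

nominal=16.400 wc=[14.881,17.910] rss=0.687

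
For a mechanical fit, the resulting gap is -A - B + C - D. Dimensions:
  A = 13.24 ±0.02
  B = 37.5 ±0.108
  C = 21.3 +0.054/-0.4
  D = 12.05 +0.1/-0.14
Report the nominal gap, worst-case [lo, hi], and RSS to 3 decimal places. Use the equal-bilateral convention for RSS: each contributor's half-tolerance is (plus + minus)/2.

Stack each dimension's contribution:
  -A: nom -13.240 → Σnom=-13.240; wc +0.020/-0.020 → slack +0.020/-0.020; half-tol=0.020, Σhalf²=0.000400
  -B: nom -37.500 → Σnom=-50.740; wc +0.108/-0.108 → slack +0.128/-0.128; half-tol=0.108, Σhalf²=0.012064
  +C: nom +21.300 → Σnom=-29.440; wc +0.054/-0.400 → slack +0.182/-0.528; half-tol=0.227, Σhalf²=0.063593
  -D: nom -12.050 → Σnom=-41.490; wc +0.140/-0.100 → slack +0.322/-0.628; half-tol=0.120, Σhalf²=0.077993
Nominal = -41.490. Worst-case = [-41.490 - 0.628, -41.490 + 0.322] = [-42.118, -41.168]. RSS = √0.077993 = 0.279.

nominal=-41.490 wc=[-42.118,-41.168] rss=0.279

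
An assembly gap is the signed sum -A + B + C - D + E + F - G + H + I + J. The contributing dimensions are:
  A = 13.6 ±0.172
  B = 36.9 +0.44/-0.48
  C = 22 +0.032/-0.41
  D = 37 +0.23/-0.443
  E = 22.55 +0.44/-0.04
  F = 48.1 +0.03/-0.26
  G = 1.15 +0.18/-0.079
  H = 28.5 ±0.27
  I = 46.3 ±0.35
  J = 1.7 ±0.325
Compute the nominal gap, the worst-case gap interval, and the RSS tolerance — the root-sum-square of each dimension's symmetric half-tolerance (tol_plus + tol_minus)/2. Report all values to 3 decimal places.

Stack each dimension's contribution:
  -A: nom -13.600 → Σnom=-13.600; wc +0.172/-0.172 → slack +0.172/-0.172; half-tol=0.172, Σhalf²=0.029584
  +B: nom +36.900 → Σnom=23.300; wc +0.440/-0.480 → slack +0.612/-0.652; half-tol=0.460, Σhalf²=0.241184
  +C: nom +22.000 → Σnom=45.300; wc +0.032/-0.410 → slack +0.644/-1.062; half-tol=0.221, Σhalf²=0.290025
  -D: nom -37.000 → Σnom=8.300; wc +0.443/-0.230 → slack +1.087/-1.292; half-tol=0.337, Σhalf²=0.403257
  +E: nom +22.550 → Σnom=30.850; wc +0.440/-0.040 → slack +1.527/-1.332; half-tol=0.240, Σhalf²=0.460857
  +F: nom +48.100 → Σnom=78.950; wc +0.030/-0.260 → slack +1.557/-1.592; half-tol=0.145, Σhalf²=0.481882
  -G: nom -1.150 → Σnom=77.800; wc +0.079/-0.180 → slack +1.636/-1.772; half-tol=0.130, Σhalf²=0.498652
  +H: nom +28.500 → Σnom=106.300; wc +0.270/-0.270 → slack +1.906/-2.042; half-tol=0.270, Σhalf²=0.571552
  +I: nom +46.300 → Σnom=152.600; wc +0.350/-0.350 → slack +2.256/-2.392; half-tol=0.350, Σhalf²=0.694052
  +J: nom +1.700 → Σnom=154.300; wc +0.325/-0.325 → slack +2.581/-2.717; half-tol=0.325, Σhalf²=0.799677
Nominal = 154.300. Worst-case = [154.300 - 2.717, 154.300 + 2.581] = [151.583, 156.881]. RSS = √0.799677 = 0.894.

nominal=154.300 wc=[151.583,156.881] rss=0.894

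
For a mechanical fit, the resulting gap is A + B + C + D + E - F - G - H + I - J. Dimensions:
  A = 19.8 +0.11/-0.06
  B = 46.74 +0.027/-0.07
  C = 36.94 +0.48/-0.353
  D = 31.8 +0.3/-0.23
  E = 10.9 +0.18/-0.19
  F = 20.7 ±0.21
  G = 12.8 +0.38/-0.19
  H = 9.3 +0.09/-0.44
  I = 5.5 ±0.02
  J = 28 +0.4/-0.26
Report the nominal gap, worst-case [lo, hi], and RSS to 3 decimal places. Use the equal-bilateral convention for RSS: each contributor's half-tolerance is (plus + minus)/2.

Stack each dimension's contribution:
  +A: nom +19.800 → Σnom=19.800; wc +0.110/-0.060 → slack +0.110/-0.060; half-tol=0.085, Σhalf²=0.007225
  +B: nom +46.740 → Σnom=66.540; wc +0.027/-0.070 → slack +0.137/-0.130; half-tol=0.049, Σhalf²=0.009577
  +C: nom +36.940 → Σnom=103.480; wc +0.480/-0.353 → slack +0.617/-0.483; half-tol=0.416, Σhalf²=0.183050
  +D: nom +31.800 → Σnom=135.280; wc +0.300/-0.230 → slack +0.917/-0.713; half-tol=0.265, Σhalf²=0.253275
  +E: nom +10.900 → Σnom=146.180; wc +0.180/-0.190 → slack +1.097/-0.903; half-tol=0.185, Σhalf²=0.287500
  -F: nom -20.700 → Σnom=125.480; wc +0.210/-0.210 → slack +1.307/-1.113; half-tol=0.210, Σhalf²=0.331599
  -G: nom -12.800 → Σnom=112.680; wc +0.190/-0.380 → slack +1.497/-1.493; half-tol=0.285, Σhalf²=0.412825
  -H: nom -9.300 → Σnom=103.380; wc +0.440/-0.090 → slack +1.937/-1.583; half-tol=0.265, Σhalf²=0.483050
  +I: nom +5.500 → Σnom=108.880; wc +0.020/-0.020 → slack +1.957/-1.603; half-tol=0.020, Σhalf²=0.483450
  -J: nom -28.000 → Σnom=80.880; wc +0.260/-0.400 → slack +2.217/-2.003; half-tol=0.330, Σhalf²=0.592350
Nominal = 80.880. Worst-case = [80.880 - 2.003, 80.880 + 2.217] = [78.877, 83.097]. RSS = √0.592350 = 0.770.

nominal=80.880 wc=[78.877,83.097] rss=0.770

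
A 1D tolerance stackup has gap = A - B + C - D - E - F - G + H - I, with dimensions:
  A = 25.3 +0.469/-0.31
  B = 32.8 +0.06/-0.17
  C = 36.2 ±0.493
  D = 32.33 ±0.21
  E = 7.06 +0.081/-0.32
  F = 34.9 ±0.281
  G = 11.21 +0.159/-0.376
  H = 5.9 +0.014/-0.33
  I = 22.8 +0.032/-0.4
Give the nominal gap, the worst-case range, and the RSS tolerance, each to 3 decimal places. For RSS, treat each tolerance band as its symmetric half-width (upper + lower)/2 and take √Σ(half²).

Stack each dimension's contribution:
  +A: nom +25.300 → Σnom=25.300; wc +0.469/-0.310 → slack +0.469/-0.310; half-tol=0.389, Σhalf²=0.151710
  -B: nom -32.800 → Σnom=-7.500; wc +0.170/-0.060 → slack +0.639/-0.370; half-tol=0.115, Σhalf²=0.164935
  +C: nom +36.200 → Σnom=28.700; wc +0.493/-0.493 → slack +1.132/-0.863; half-tol=0.493, Σhalf²=0.407984
  -D: nom -32.330 → Σnom=-3.630; wc +0.210/-0.210 → slack +1.342/-1.073; half-tol=0.210, Σhalf²=0.452084
  -E: nom -7.060 → Σnom=-10.690; wc +0.320/-0.081 → slack +1.662/-1.154; half-tol=0.201, Σhalf²=0.492284
  -F: nom -34.900 → Σnom=-45.590; wc +0.281/-0.281 → slack +1.943/-1.435; half-tol=0.281, Σhalf²=0.571245
  -G: nom -11.210 → Σnom=-56.800; wc +0.376/-0.159 → slack +2.319/-1.594; half-tol=0.268, Σhalf²=0.642802
  +H: nom +5.900 → Σnom=-50.900; wc +0.014/-0.330 → slack +2.333/-1.924; half-tol=0.172, Σhalf²=0.672386
  -I: nom -22.800 → Σnom=-73.700; wc +0.400/-0.032 → slack +2.733/-1.956; half-tol=0.216, Σhalf²=0.719042
Nominal = -73.700. Worst-case = [-73.700 - 1.956, -73.700 + 2.733] = [-75.656, -70.967]. RSS = √0.719042 = 0.848.

nominal=-73.700 wc=[-75.656,-70.967] rss=0.848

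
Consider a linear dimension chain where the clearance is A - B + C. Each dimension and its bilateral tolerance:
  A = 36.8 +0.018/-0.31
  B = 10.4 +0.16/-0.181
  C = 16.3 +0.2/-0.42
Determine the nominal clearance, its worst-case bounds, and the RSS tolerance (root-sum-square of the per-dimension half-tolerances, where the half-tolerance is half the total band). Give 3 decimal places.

nominal=42.700 wc=[41.810,43.099] rss=0.390

Stack each dimension's contribution:
  +A: nom +36.800 → Σnom=36.800; wc +0.018/-0.310 → slack +0.018/-0.310; half-tol=0.164, Σhalf²=0.026896
  -B: nom -10.400 → Σnom=26.400; wc +0.181/-0.160 → slack +0.199/-0.470; half-tol=0.170, Σhalf²=0.055966
  +C: nom +16.300 → Σnom=42.700; wc +0.200/-0.420 → slack +0.399/-0.890; half-tol=0.310, Σhalf²=0.152066
Nominal = 42.700. Worst-case = [42.700 - 0.890, 42.700 + 0.399] = [41.810, 43.099]. RSS = √0.152066 = 0.390.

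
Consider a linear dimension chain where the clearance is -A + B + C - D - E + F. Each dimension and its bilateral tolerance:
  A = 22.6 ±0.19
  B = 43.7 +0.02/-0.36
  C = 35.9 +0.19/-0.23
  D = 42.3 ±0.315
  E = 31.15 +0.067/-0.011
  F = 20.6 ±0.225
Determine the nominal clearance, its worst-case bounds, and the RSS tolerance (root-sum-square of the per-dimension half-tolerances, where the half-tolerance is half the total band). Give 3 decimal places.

Stack each dimension's contribution:
  -A: nom -22.600 → Σnom=-22.600; wc +0.190/-0.190 → slack +0.190/-0.190; half-tol=0.190, Σhalf²=0.036100
  +B: nom +43.700 → Σnom=21.100; wc +0.020/-0.360 → slack +0.210/-0.550; half-tol=0.190, Σhalf²=0.072200
  +C: nom +35.900 → Σnom=57.000; wc +0.190/-0.230 → slack +0.400/-0.780; half-tol=0.210, Σhalf²=0.116300
  -D: nom -42.300 → Σnom=14.700; wc +0.315/-0.315 → slack +0.715/-1.095; half-tol=0.315, Σhalf²=0.215525
  -E: nom -31.150 → Σnom=-16.450; wc +0.011/-0.067 → slack +0.726/-1.162; half-tol=0.039, Σhalf²=0.217046
  +F: nom +20.600 → Σnom=4.150; wc +0.225/-0.225 → slack +0.951/-1.387; half-tol=0.225, Σhalf²=0.267671
Nominal = 4.150. Worst-case = [4.150 - 1.387, 4.150 + 0.951] = [2.763, 5.101]. RSS = √0.267671 = 0.517.

nominal=4.150 wc=[2.763,5.101] rss=0.517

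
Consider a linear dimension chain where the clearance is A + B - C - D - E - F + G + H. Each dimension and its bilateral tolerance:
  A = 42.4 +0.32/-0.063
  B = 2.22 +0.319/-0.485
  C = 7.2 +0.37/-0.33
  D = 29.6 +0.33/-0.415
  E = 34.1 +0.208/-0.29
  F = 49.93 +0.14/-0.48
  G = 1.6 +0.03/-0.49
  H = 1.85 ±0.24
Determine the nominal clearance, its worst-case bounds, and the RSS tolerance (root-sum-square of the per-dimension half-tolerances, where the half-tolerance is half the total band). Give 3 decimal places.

Stack each dimension's contribution:
  +A: nom +42.400 → Σnom=42.400; wc +0.320/-0.063 → slack +0.320/-0.063; half-tol=0.192, Σhalf²=0.036672
  +B: nom +2.220 → Σnom=44.620; wc +0.319/-0.485 → slack +0.639/-0.548; half-tol=0.402, Σhalf²=0.198276
  -C: nom -7.200 → Σnom=37.420; wc +0.330/-0.370 → slack +0.969/-0.918; half-tol=0.350, Σhalf²=0.320776
  -D: nom -29.600 → Σnom=7.820; wc +0.415/-0.330 → slack +1.384/-1.248; half-tol=0.372, Σhalf²=0.459533
  -E: nom -34.100 → Σnom=-26.280; wc +0.290/-0.208 → slack +1.674/-1.456; half-tol=0.249, Σhalf²=0.521533
  -F: nom -49.930 → Σnom=-76.210; wc +0.480/-0.140 → slack +2.154/-1.596; half-tol=0.310, Σhalf²=0.617633
  +G: nom +1.600 → Σnom=-74.610; wc +0.030/-0.490 → slack +2.184/-2.086; half-tol=0.260, Σhalf²=0.685233
  +H: nom +1.850 → Σnom=-72.760; wc +0.240/-0.240 → slack +2.424/-2.326; half-tol=0.240, Σhalf²=0.742833
Nominal = -72.760. Worst-case = [-72.760 - 2.326, -72.760 + 2.424] = [-75.086, -70.336]. RSS = √0.742833 = 0.862.

nominal=-72.760 wc=[-75.086,-70.336] rss=0.862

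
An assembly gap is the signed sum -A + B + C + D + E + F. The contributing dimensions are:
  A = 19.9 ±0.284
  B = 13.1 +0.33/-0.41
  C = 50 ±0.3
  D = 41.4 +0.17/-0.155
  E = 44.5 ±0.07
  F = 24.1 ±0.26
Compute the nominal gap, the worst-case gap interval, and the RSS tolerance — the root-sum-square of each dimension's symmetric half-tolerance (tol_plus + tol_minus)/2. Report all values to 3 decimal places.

nominal=153.200 wc=[151.721,154.614] rss=0.638

Stack each dimension's contribution:
  -A: nom -19.900 → Σnom=-19.900; wc +0.284/-0.284 → slack +0.284/-0.284; half-tol=0.284, Σhalf²=0.080656
  +B: nom +13.100 → Σnom=-6.800; wc +0.330/-0.410 → slack +0.614/-0.694; half-tol=0.370, Σhalf²=0.217556
  +C: nom +50.000 → Σnom=43.200; wc +0.300/-0.300 → slack +0.914/-0.994; half-tol=0.300, Σhalf²=0.307556
  +D: nom +41.400 → Σnom=84.600; wc +0.170/-0.155 → slack +1.084/-1.149; half-tol=0.163, Σhalf²=0.333962
  +E: nom +44.500 → Σnom=129.100; wc +0.070/-0.070 → slack +1.154/-1.219; half-tol=0.070, Σhalf²=0.338862
  +F: nom +24.100 → Σnom=153.200; wc +0.260/-0.260 → slack +1.414/-1.479; half-tol=0.260, Σhalf²=0.406462
Nominal = 153.200. Worst-case = [153.200 - 1.479, 153.200 + 1.414] = [151.721, 154.614]. RSS = √0.406462 = 0.638.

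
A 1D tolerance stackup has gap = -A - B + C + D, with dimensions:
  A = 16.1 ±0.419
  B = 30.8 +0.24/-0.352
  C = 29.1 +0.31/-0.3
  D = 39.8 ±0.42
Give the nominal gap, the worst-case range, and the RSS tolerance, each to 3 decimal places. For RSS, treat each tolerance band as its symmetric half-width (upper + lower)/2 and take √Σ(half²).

Stack each dimension's contribution:
  -A: nom -16.100 → Σnom=-16.100; wc +0.419/-0.419 → slack +0.419/-0.419; half-tol=0.419, Σhalf²=0.175561
  -B: nom -30.800 → Σnom=-46.900; wc +0.352/-0.240 → slack +0.771/-0.659; half-tol=0.296, Σhalf²=0.263177
  +C: nom +29.100 → Σnom=-17.800; wc +0.310/-0.300 → slack +1.081/-0.959; half-tol=0.305, Σhalf²=0.356202
  +D: nom +39.800 → Σnom=22.000; wc +0.420/-0.420 → slack +1.501/-1.379; half-tol=0.420, Σhalf²=0.532602
Nominal = 22.000. Worst-case = [22.000 - 1.379, 22.000 + 1.501] = [20.621, 23.501]. RSS = √0.532602 = 0.730.

nominal=22.000 wc=[20.621,23.501] rss=0.730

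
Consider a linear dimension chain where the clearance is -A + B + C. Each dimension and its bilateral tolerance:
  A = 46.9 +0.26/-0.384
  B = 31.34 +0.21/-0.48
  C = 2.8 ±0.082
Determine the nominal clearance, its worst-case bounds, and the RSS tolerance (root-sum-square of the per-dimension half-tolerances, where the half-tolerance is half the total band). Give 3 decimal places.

Stack each dimension's contribution:
  -A: nom -46.900 → Σnom=-46.900; wc +0.384/-0.260 → slack +0.384/-0.260; half-tol=0.322, Σhalf²=0.103684
  +B: nom +31.340 → Σnom=-15.560; wc +0.210/-0.480 → slack +0.594/-0.740; half-tol=0.345, Σhalf²=0.222709
  +C: nom +2.800 → Σnom=-12.760; wc +0.082/-0.082 → slack +0.676/-0.822; half-tol=0.082, Σhalf²=0.229433
Nominal = -12.760. Worst-case = [-12.760 - 0.822, -12.760 + 0.676] = [-13.582, -12.084]. RSS = √0.229433 = 0.479.

nominal=-12.760 wc=[-13.582,-12.084] rss=0.479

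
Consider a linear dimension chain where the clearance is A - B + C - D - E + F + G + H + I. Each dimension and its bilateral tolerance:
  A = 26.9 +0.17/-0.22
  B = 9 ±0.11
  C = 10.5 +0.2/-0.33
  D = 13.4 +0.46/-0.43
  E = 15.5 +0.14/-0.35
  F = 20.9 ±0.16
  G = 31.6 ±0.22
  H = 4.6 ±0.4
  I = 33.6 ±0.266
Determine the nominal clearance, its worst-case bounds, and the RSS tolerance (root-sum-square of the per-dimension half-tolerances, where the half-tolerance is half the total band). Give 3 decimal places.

Stack each dimension's contribution:
  +A: nom +26.900 → Σnom=26.900; wc +0.170/-0.220 → slack +0.170/-0.220; half-tol=0.195, Σhalf²=0.038025
  -B: nom -9.000 → Σnom=17.900; wc +0.110/-0.110 → slack +0.280/-0.330; half-tol=0.110, Σhalf²=0.050125
  +C: nom +10.500 → Σnom=28.400; wc +0.200/-0.330 → slack +0.480/-0.660; half-tol=0.265, Σhalf²=0.120350
  -D: nom -13.400 → Σnom=15.000; wc +0.430/-0.460 → slack +0.910/-1.120; half-tol=0.445, Σhalf²=0.318375
  -E: nom -15.500 → Σnom=-0.500; wc +0.350/-0.140 → slack +1.260/-1.260; half-tol=0.245, Σhalf²=0.378400
  +F: nom +20.900 → Σnom=20.400; wc +0.160/-0.160 → slack +1.420/-1.420; half-tol=0.160, Σhalf²=0.404000
  +G: nom +31.600 → Σnom=52.000; wc +0.220/-0.220 → slack +1.640/-1.640; half-tol=0.220, Σhalf²=0.452400
  +H: nom +4.600 → Σnom=56.600; wc +0.400/-0.400 → slack +2.040/-2.040; half-tol=0.400, Σhalf²=0.612400
  +I: nom +33.600 → Σnom=90.200; wc +0.266/-0.266 → slack +2.306/-2.306; half-tol=0.266, Σhalf²=0.683156
Nominal = 90.200. Worst-case = [90.200 - 2.306, 90.200 + 2.306] = [87.894, 92.506]. RSS = √0.683156 = 0.827.

nominal=90.200 wc=[87.894,92.506] rss=0.827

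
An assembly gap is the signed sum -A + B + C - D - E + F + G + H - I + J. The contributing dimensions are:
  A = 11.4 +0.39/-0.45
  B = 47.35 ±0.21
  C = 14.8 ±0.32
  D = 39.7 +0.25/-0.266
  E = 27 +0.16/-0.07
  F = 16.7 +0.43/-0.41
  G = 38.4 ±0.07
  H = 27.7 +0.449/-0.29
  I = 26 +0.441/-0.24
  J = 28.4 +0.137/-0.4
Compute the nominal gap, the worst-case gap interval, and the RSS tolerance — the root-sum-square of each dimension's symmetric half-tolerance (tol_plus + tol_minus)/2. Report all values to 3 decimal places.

nominal=69.250 wc=[66.309,71.892] rss=0.953

Stack each dimension's contribution:
  -A: nom -11.400 → Σnom=-11.400; wc +0.450/-0.390 → slack +0.450/-0.390; half-tol=0.420, Σhalf²=0.176400
  +B: nom +47.350 → Σnom=35.950; wc +0.210/-0.210 → slack +0.660/-0.600; half-tol=0.210, Σhalf²=0.220500
  +C: nom +14.800 → Σnom=50.750; wc +0.320/-0.320 → slack +0.980/-0.920; half-tol=0.320, Σhalf²=0.322900
  -D: nom -39.700 → Σnom=11.050; wc +0.266/-0.250 → slack +1.246/-1.170; half-tol=0.258, Σhalf²=0.389464
  -E: nom -27.000 → Σnom=-15.950; wc +0.070/-0.160 → slack +1.316/-1.330; half-tol=0.115, Σhalf²=0.402689
  +F: nom +16.700 → Σnom=0.750; wc +0.430/-0.410 → slack +1.746/-1.740; half-tol=0.420, Σhalf²=0.579089
  +G: nom +38.400 → Σnom=39.150; wc +0.070/-0.070 → slack +1.816/-1.810; half-tol=0.070, Σhalf²=0.583989
  +H: nom +27.700 → Σnom=66.850; wc +0.449/-0.290 → slack +2.265/-2.100; half-tol=0.369, Σhalf²=0.720519
  -I: nom -26.000 → Σnom=40.850; wc +0.240/-0.441 → slack +2.505/-2.541; half-tol=0.341, Σhalf²=0.836459
  +J: nom +28.400 → Σnom=69.250; wc +0.137/-0.400 → slack +2.642/-2.941; half-tol=0.269, Σhalf²=0.908552
Nominal = 69.250. Worst-case = [69.250 - 2.941, 69.250 + 2.642] = [66.309, 71.892]. RSS = √0.908552 = 0.953.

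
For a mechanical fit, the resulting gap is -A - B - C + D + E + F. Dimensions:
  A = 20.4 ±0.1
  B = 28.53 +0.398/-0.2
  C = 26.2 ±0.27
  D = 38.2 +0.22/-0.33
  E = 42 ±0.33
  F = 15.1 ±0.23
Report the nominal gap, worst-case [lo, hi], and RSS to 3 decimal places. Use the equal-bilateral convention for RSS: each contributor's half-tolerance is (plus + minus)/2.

nominal=20.170 wc=[18.512,21.520] rss=0.640

Stack each dimension's contribution:
  -A: nom -20.400 → Σnom=-20.400; wc +0.100/-0.100 → slack +0.100/-0.100; half-tol=0.100, Σhalf²=0.010000
  -B: nom -28.530 → Σnom=-48.930; wc +0.200/-0.398 → slack +0.300/-0.498; half-tol=0.299, Σhalf²=0.099401
  -C: nom -26.200 → Σnom=-75.130; wc +0.270/-0.270 → slack +0.570/-0.768; half-tol=0.270, Σhalf²=0.172301
  +D: nom +38.200 → Σnom=-36.930; wc +0.220/-0.330 → slack +0.790/-1.098; half-tol=0.275, Σhalf²=0.247926
  +E: nom +42.000 → Σnom=5.070; wc +0.330/-0.330 → slack +1.120/-1.428; half-tol=0.330, Σhalf²=0.356826
  +F: nom +15.100 → Σnom=20.170; wc +0.230/-0.230 → slack +1.350/-1.658; half-tol=0.230, Σhalf²=0.409726
Nominal = 20.170. Worst-case = [20.170 - 1.658, 20.170 + 1.350] = [18.512, 21.520]. RSS = √0.409726 = 0.640.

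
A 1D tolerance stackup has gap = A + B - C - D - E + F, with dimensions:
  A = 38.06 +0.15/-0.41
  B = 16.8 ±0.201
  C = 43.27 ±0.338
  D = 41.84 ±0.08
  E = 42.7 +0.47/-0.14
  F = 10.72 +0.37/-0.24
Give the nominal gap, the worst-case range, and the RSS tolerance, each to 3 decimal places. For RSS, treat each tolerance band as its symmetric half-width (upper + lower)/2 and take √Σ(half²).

Stack each dimension's contribution:
  +A: nom +38.060 → Σnom=38.060; wc +0.150/-0.410 → slack +0.150/-0.410; half-tol=0.280, Σhalf²=0.078400
  +B: nom +16.800 → Σnom=54.860; wc +0.201/-0.201 → slack +0.351/-0.611; half-tol=0.201, Σhalf²=0.118801
  -C: nom -43.270 → Σnom=11.590; wc +0.338/-0.338 → slack +0.689/-0.949; half-tol=0.338, Σhalf²=0.233045
  -D: nom -41.840 → Σnom=-30.250; wc +0.080/-0.080 → slack +0.769/-1.029; half-tol=0.080, Σhalf²=0.239445
  -E: nom -42.700 → Σnom=-72.950; wc +0.140/-0.470 → slack +0.909/-1.499; half-tol=0.305, Σhalf²=0.332470
  +F: nom +10.720 → Σnom=-62.230; wc +0.370/-0.240 → slack +1.279/-1.739; half-tol=0.305, Σhalf²=0.425495
Nominal = -62.230. Worst-case = [-62.230 - 1.739, -62.230 + 1.279] = [-63.969, -60.951]. RSS = √0.425495 = 0.652.

nominal=-62.230 wc=[-63.969,-60.951] rss=0.652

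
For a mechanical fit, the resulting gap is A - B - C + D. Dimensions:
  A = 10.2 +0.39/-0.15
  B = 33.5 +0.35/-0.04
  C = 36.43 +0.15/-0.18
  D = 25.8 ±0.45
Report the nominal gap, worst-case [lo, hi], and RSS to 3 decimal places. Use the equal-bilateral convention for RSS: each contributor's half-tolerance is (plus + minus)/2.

Stack each dimension's contribution:
  +A: nom +10.200 → Σnom=10.200; wc +0.390/-0.150 → slack +0.390/-0.150; half-tol=0.270, Σhalf²=0.072900
  -B: nom -33.500 → Σnom=-23.300; wc +0.040/-0.350 → slack +0.430/-0.500; half-tol=0.195, Σhalf²=0.110925
  -C: nom -36.430 → Σnom=-59.730; wc +0.180/-0.150 → slack +0.610/-0.650; half-tol=0.165, Σhalf²=0.138150
  +D: nom +25.800 → Σnom=-33.930; wc +0.450/-0.450 → slack +1.060/-1.100; half-tol=0.450, Σhalf²=0.340650
Nominal = -33.930. Worst-case = [-33.930 - 1.100, -33.930 + 1.060] = [-35.030, -32.870]. RSS = √0.340650 = 0.584.

nominal=-33.930 wc=[-35.030,-32.870] rss=0.584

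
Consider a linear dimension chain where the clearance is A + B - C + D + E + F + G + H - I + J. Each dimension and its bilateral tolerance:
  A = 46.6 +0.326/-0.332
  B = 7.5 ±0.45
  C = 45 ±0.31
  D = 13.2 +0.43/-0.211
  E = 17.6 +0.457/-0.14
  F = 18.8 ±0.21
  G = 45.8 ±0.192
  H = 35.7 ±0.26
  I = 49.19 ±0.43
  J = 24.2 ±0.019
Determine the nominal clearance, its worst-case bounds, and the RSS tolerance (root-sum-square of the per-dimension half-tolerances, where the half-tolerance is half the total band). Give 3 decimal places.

Stack each dimension's contribution:
  +A: nom +46.600 → Σnom=46.600; wc +0.326/-0.332 → slack +0.326/-0.332; half-tol=0.329, Σhalf²=0.108241
  +B: nom +7.500 → Σnom=54.100; wc +0.450/-0.450 → slack +0.776/-0.782; half-tol=0.450, Σhalf²=0.310741
  -C: nom -45.000 → Σnom=9.100; wc +0.310/-0.310 → slack +1.086/-1.092; half-tol=0.310, Σhalf²=0.406841
  +D: nom +13.200 → Σnom=22.300; wc +0.430/-0.211 → slack +1.516/-1.303; half-tol=0.321, Σhalf²=0.509561
  +E: nom +17.600 → Σnom=39.900; wc +0.457/-0.140 → slack +1.973/-1.443; half-tol=0.298, Σhalf²=0.598664
  +F: nom +18.800 → Σnom=58.700; wc +0.210/-0.210 → slack +2.183/-1.653; half-tol=0.210, Σhalf²=0.642764
  +G: nom +45.800 → Σnom=104.500; wc +0.192/-0.192 → slack +2.375/-1.845; half-tol=0.192, Σhalf²=0.679628
  +H: nom +35.700 → Σnom=140.200; wc +0.260/-0.260 → slack +2.635/-2.105; half-tol=0.260, Σhalf²=0.747228
  -I: nom -49.190 → Σnom=91.010; wc +0.430/-0.430 → slack +3.065/-2.535; half-tol=0.430, Σhalf²=0.932127
  +J: nom +24.200 → Σnom=115.210; wc +0.019/-0.019 → slack +3.084/-2.554; half-tol=0.019, Σhalf²=0.932488
Nominal = 115.210. Worst-case = [115.210 - 2.554, 115.210 + 3.084] = [112.656, 118.294]. RSS = √0.932488 = 0.966.

nominal=115.210 wc=[112.656,118.294] rss=0.966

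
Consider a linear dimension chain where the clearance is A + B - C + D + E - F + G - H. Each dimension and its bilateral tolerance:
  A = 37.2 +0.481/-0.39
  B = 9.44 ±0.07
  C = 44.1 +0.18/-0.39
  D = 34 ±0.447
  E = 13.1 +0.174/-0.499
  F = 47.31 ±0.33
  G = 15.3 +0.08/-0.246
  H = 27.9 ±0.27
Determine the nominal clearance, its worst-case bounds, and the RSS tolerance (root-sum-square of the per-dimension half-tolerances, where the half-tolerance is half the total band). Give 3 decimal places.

Stack each dimension's contribution:
  +A: nom +37.200 → Σnom=37.200; wc +0.481/-0.390 → slack +0.481/-0.390; half-tol=0.435, Σhalf²=0.189660
  +B: nom +9.440 → Σnom=46.640; wc +0.070/-0.070 → slack +0.551/-0.460; half-tol=0.070, Σhalf²=0.194560
  -C: nom -44.100 → Σnom=2.540; wc +0.390/-0.180 → slack +0.941/-0.640; half-tol=0.285, Σhalf²=0.275785
  +D: nom +34.000 → Σnom=36.540; wc +0.447/-0.447 → slack +1.388/-1.087; half-tol=0.447, Σhalf²=0.475594
  +E: nom +13.100 → Σnom=49.640; wc +0.174/-0.499 → slack +1.562/-1.586; half-tol=0.337, Σhalf²=0.588827
  -F: nom -47.310 → Σnom=2.330; wc +0.330/-0.330 → slack +1.892/-1.916; half-tol=0.330, Σhalf²=0.697727
  +G: nom +15.300 → Σnom=17.630; wc +0.080/-0.246 → slack +1.972/-2.162; half-tol=0.163, Σhalf²=0.724295
  -H: nom -27.900 → Σnom=-10.270; wc +0.270/-0.270 → slack +2.242/-2.432; half-tol=0.270, Σhalf²=0.797195
Nominal = -10.270. Worst-case = [-10.270 - 2.432, -10.270 + 2.242] = [-12.702, -8.028]. RSS = √0.797195 = 0.893.

nominal=-10.270 wc=[-12.702,-8.028] rss=0.893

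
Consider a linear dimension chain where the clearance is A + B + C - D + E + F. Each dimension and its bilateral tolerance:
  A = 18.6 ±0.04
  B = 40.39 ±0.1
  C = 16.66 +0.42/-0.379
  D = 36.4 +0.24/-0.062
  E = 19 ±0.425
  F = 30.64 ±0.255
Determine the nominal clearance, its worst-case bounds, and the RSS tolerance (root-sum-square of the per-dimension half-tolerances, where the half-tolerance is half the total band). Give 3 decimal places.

nominal=88.890 wc=[87.451,90.192] rss=0.663

Stack each dimension's contribution:
  +A: nom +18.600 → Σnom=18.600; wc +0.040/-0.040 → slack +0.040/-0.040; half-tol=0.040, Σhalf²=0.001600
  +B: nom +40.390 → Σnom=58.990; wc +0.100/-0.100 → slack +0.140/-0.140; half-tol=0.100, Σhalf²=0.011600
  +C: nom +16.660 → Σnom=75.650; wc +0.420/-0.379 → slack +0.560/-0.519; half-tol=0.399, Σhalf²=0.171200
  -D: nom -36.400 → Σnom=39.250; wc +0.062/-0.240 → slack +0.622/-0.759; half-tol=0.151, Σhalf²=0.194001
  +E: nom +19.000 → Σnom=58.250; wc +0.425/-0.425 → slack +1.047/-1.184; half-tol=0.425, Σhalf²=0.374626
  +F: nom +30.640 → Σnom=88.890; wc +0.255/-0.255 → slack +1.302/-1.439; half-tol=0.255, Σhalf²=0.439651
Nominal = 88.890. Worst-case = [88.890 - 1.439, 88.890 + 1.302] = [87.451, 90.192]. RSS = √0.439651 = 0.663.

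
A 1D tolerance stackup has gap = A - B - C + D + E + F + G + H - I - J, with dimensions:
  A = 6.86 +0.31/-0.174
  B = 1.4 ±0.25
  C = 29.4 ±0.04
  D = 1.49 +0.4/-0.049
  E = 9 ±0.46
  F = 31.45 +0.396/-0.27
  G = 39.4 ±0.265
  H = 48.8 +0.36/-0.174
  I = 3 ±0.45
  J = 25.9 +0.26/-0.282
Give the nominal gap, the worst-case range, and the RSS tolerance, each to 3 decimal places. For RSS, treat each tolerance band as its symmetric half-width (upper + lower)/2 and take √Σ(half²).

Stack each dimension's contribution:
  +A: nom +6.860 → Σnom=6.860; wc +0.310/-0.174 → slack +0.310/-0.174; half-tol=0.242, Σhalf²=0.058564
  -B: nom -1.400 → Σnom=5.460; wc +0.250/-0.250 → slack +0.560/-0.424; half-tol=0.250, Σhalf²=0.121064
  -C: nom -29.400 → Σnom=-23.940; wc +0.040/-0.040 → slack +0.600/-0.464; half-tol=0.040, Σhalf²=0.122664
  +D: nom +1.490 → Σnom=-22.450; wc +0.400/-0.049 → slack +1.000/-0.513; half-tol=0.225, Σhalf²=0.173064
  +E: nom +9.000 → Σnom=-13.450; wc +0.460/-0.460 → slack +1.460/-0.973; half-tol=0.460, Σhalf²=0.384664
  +F: nom +31.450 → Σnom=18.000; wc +0.396/-0.270 → slack +1.856/-1.243; half-tol=0.333, Σhalf²=0.495553
  +G: nom +39.400 → Σnom=57.400; wc +0.265/-0.265 → slack +2.121/-1.508; half-tol=0.265, Σhalf²=0.565778
  +H: nom +48.800 → Σnom=106.200; wc +0.360/-0.174 → slack +2.481/-1.682; half-tol=0.267, Σhalf²=0.637067
  -I: nom -3.000 → Σnom=103.200; wc +0.450/-0.450 → slack +2.931/-2.132; half-tol=0.450, Σhalf²=0.839567
  -J: nom -25.900 → Σnom=77.300; wc +0.282/-0.260 → slack +3.213/-2.392; half-tol=0.271, Σhalf²=0.913008
Nominal = 77.300. Worst-case = [77.300 - 2.392, 77.300 + 3.213] = [74.908, 80.513]. RSS = √0.913008 = 0.956.

nominal=77.300 wc=[74.908,80.513] rss=0.956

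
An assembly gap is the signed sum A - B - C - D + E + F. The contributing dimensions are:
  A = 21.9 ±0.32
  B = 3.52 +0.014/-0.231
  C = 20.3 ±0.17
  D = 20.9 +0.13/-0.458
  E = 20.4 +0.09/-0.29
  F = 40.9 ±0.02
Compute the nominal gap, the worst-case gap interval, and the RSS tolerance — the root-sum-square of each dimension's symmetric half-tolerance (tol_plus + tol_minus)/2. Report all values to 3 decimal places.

Stack each dimension's contribution:
  +A: nom +21.900 → Σnom=21.900; wc +0.320/-0.320 → slack +0.320/-0.320; half-tol=0.320, Σhalf²=0.102400
  -B: nom -3.520 → Σnom=18.380; wc +0.231/-0.014 → slack +0.551/-0.334; half-tol=0.123, Σhalf²=0.117406
  -C: nom -20.300 → Σnom=-1.920; wc +0.170/-0.170 → slack +0.721/-0.504; half-tol=0.170, Σhalf²=0.146306
  -D: nom -20.900 → Σnom=-22.820; wc +0.458/-0.130 → slack +1.179/-0.634; half-tol=0.294, Σhalf²=0.232742
  +E: nom +20.400 → Σnom=-2.420; wc +0.090/-0.290 → slack +1.269/-0.924; half-tol=0.190, Σhalf²=0.268842
  +F: nom +40.900 → Σnom=38.480; wc +0.020/-0.020 → slack +1.289/-0.944; half-tol=0.020, Σhalf²=0.269242
Nominal = 38.480. Worst-case = [38.480 - 0.944, 38.480 + 1.289] = [37.536, 39.769]. RSS = √0.269242 = 0.519.

nominal=38.480 wc=[37.536,39.769] rss=0.519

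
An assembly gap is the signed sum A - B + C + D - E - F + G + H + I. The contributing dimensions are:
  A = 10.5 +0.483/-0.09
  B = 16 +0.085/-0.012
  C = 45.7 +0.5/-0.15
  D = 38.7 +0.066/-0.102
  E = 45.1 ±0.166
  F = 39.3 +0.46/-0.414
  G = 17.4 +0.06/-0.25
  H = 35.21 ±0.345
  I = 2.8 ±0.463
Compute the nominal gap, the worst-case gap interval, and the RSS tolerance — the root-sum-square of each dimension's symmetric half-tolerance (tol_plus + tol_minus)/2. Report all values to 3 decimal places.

Stack each dimension's contribution:
  +A: nom +10.500 → Σnom=10.500; wc +0.483/-0.090 → slack +0.483/-0.090; half-tol=0.286, Σhalf²=0.082082
  -B: nom -16.000 → Σnom=-5.500; wc +0.012/-0.085 → slack +0.495/-0.175; half-tol=0.049, Σhalf²=0.084434
  +C: nom +45.700 → Σnom=40.200; wc +0.500/-0.150 → slack +0.995/-0.325; half-tol=0.325, Σhalf²=0.190059
  +D: nom +38.700 → Σnom=78.900; wc +0.066/-0.102 → slack +1.061/-0.427; half-tol=0.084, Σhalf²=0.197115
  -E: nom -45.100 → Σnom=33.800; wc +0.166/-0.166 → slack +1.227/-0.593; half-tol=0.166, Σhalf²=0.224671
  -F: nom -39.300 → Σnom=-5.500; wc +0.414/-0.460 → slack +1.641/-1.053; half-tol=0.437, Σhalf²=0.415640
  +G: nom +17.400 → Σnom=11.900; wc +0.060/-0.250 → slack +1.701/-1.303; half-tol=0.155, Σhalf²=0.439665
  +H: nom +35.210 → Σnom=47.110; wc +0.345/-0.345 → slack +2.046/-1.648; half-tol=0.345, Σhalf²=0.558690
  +I: nom +2.800 → Σnom=49.910; wc +0.463/-0.463 → slack +2.509/-2.111; half-tol=0.463, Σhalf²=0.773060
Nominal = 49.910. Worst-case = [49.910 - 2.111, 49.910 + 2.509] = [47.799, 52.419]. RSS = √0.773060 = 0.879.

nominal=49.910 wc=[47.799,52.419] rss=0.879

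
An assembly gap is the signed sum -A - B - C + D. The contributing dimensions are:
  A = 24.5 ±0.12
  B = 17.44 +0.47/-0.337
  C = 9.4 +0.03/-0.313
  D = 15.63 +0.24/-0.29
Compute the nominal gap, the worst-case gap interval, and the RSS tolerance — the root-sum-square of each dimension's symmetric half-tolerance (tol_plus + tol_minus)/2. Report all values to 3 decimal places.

Stack each dimension's contribution:
  -A: nom -24.500 → Σnom=-24.500; wc +0.120/-0.120 → slack +0.120/-0.120; half-tol=0.120, Σhalf²=0.014400
  -B: nom -17.440 → Σnom=-41.940; wc +0.337/-0.470 → slack +0.457/-0.590; half-tol=0.403, Σhalf²=0.177212
  -C: nom -9.400 → Σnom=-51.340; wc +0.313/-0.030 → slack +0.770/-0.620; half-tol=0.171, Σhalf²=0.206624
  +D: nom +15.630 → Σnom=-35.710; wc +0.240/-0.290 → slack +1.010/-0.910; half-tol=0.265, Σhalf²=0.276849
Nominal = -35.710. Worst-case = [-35.710 - 0.910, -35.710 + 1.010] = [-36.620, -34.700]. RSS = √0.276849 = 0.526.

nominal=-35.710 wc=[-36.620,-34.700] rss=0.526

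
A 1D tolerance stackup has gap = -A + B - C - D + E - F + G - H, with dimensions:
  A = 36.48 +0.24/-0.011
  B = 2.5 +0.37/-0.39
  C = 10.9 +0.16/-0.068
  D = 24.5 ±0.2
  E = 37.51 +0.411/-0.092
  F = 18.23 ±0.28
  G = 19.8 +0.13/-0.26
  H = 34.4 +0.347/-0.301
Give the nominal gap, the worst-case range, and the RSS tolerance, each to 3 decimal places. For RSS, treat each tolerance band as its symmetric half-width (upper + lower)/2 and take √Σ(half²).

Stack each dimension's contribution:
  -A: nom -36.480 → Σnom=-36.480; wc +0.011/-0.240 → slack +0.011/-0.240; half-tol=0.126, Σhalf²=0.015750
  +B: nom +2.500 → Σnom=-33.980; wc +0.370/-0.390 → slack +0.381/-0.630; half-tol=0.380, Σhalf²=0.160150
  -C: nom -10.900 → Σnom=-44.880; wc +0.068/-0.160 → slack +0.449/-0.790; half-tol=0.114, Σhalf²=0.173146
  -D: nom -24.500 → Σnom=-69.380; wc +0.200/-0.200 → slack +0.649/-0.990; half-tol=0.200, Σhalf²=0.213146
  +E: nom +37.510 → Σnom=-31.870; wc +0.411/-0.092 → slack +1.060/-1.082; half-tol=0.252, Σhalf²=0.276398
  -F: nom -18.230 → Σnom=-50.100; wc +0.280/-0.280 → slack +1.340/-1.362; half-tol=0.280, Σhalf²=0.354799
  +G: nom +19.800 → Σnom=-30.300; wc +0.130/-0.260 → slack +1.470/-1.622; half-tol=0.195, Σhalf²=0.392823
  -H: nom -34.400 → Σnom=-64.700; wc +0.301/-0.347 → slack +1.771/-1.969; half-tol=0.324, Σhalf²=0.497799
Nominal = -64.700. Worst-case = [-64.700 - 1.969, -64.700 + 1.771] = [-66.669, -62.929]. RSS = √0.497799 = 0.706.

nominal=-64.700 wc=[-66.669,-62.929] rss=0.706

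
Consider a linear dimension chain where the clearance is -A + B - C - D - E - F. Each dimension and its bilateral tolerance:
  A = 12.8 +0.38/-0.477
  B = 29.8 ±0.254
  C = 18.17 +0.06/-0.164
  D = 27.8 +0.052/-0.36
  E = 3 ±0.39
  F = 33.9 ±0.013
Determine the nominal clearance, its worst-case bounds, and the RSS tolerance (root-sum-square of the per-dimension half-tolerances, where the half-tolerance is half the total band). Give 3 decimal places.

Stack each dimension's contribution:
  -A: nom -12.800 → Σnom=-12.800; wc +0.477/-0.380 → slack +0.477/-0.380; half-tol=0.428, Σhalf²=0.183612
  +B: nom +29.800 → Σnom=17.000; wc +0.254/-0.254 → slack +0.731/-0.634; half-tol=0.254, Σhalf²=0.248128
  -C: nom -18.170 → Σnom=-1.170; wc +0.164/-0.060 → slack +0.895/-0.694; half-tol=0.112, Σhalf²=0.260672
  -D: nom -27.800 → Σnom=-28.970; wc +0.360/-0.052 → slack +1.255/-0.746; half-tol=0.206, Σhalf²=0.303108
  -E: nom -3.000 → Σnom=-31.970; wc +0.390/-0.390 → slack +1.645/-1.136; half-tol=0.390, Σhalf²=0.455208
  -F: nom -33.900 → Σnom=-65.870; wc +0.013/-0.013 → slack +1.658/-1.149; half-tol=0.013, Σhalf²=0.455377
Nominal = -65.870. Worst-case = [-65.870 - 1.149, -65.870 + 1.658] = [-67.019, -64.212]. RSS = √0.455377 = 0.675.

nominal=-65.870 wc=[-67.019,-64.212] rss=0.675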